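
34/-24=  - 2 + 7/12 = -1.42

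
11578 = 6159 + 5419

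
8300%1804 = 1084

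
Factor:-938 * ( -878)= 823564  =  2^2*7^1*67^1*439^1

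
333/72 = 37/8 = 4.62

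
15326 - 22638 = -7312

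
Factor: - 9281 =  - 9281^1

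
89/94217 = 89/94217 = 0.00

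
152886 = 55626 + 97260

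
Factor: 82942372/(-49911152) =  - 2^( - 2 )*19^1*97^1*11251^1*3119447^( - 1 )=- 20735593/12477788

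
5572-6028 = -456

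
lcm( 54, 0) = 0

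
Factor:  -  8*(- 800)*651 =4166400= 2^8*3^1*5^2*7^1*31^1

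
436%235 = 201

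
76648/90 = 38324/45 = 851.64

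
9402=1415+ 7987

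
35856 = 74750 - 38894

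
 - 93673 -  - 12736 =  - 80937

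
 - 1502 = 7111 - 8613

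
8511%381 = 129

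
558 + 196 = 754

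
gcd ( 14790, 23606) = 58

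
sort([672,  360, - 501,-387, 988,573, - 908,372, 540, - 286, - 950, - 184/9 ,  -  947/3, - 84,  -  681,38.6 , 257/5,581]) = [ - 950, - 908,-681, - 501,-387,  -  947/3, - 286, - 84 , - 184/9,38.6, 257/5,  360,  372,540,573 , 581,  672,  988 ]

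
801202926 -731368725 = 69834201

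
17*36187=615179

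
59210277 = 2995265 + 56215012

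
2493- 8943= - 6450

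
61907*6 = 371442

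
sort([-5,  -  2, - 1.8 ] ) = [-5,  -  2,-1.8 ] 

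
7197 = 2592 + 4605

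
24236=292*83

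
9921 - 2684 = 7237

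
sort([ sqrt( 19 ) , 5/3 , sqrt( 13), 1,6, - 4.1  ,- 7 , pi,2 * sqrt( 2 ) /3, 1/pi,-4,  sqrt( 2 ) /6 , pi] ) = [ - 7, - 4.1, - 4,sqrt(2)/6,1/pi,2*sqrt(2) /3, 1,5/3,  pi, pi,sqrt( 13),sqrt( 19 ),6]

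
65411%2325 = 311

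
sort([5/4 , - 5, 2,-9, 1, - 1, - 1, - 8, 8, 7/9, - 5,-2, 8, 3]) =[-9, - 8, - 5 , - 5,  -  2, - 1, - 1, 7/9, 1, 5/4, 2,3,8, 8 ] 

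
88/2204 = 22/551=0.04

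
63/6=21/2 = 10.50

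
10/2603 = 10/2603 = 0.00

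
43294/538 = 21647/269 = 80.47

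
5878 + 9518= 15396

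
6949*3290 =22862210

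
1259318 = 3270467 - 2011149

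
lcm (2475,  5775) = 17325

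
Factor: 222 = 2^1 * 3^1*37^1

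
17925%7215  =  3495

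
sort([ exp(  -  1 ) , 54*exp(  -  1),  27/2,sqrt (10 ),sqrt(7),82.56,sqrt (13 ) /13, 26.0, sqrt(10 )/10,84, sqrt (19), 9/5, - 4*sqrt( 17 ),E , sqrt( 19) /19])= [-4*sqrt( 17 ),  sqrt( 19 ) /19,sqrt( 13 ) /13,sqrt( 10 ) /10,exp( - 1),  9/5,sqrt( 7 ),  E,sqrt( 10),sqrt( 19), 27/2, 54*exp( -1), 26.0, 82.56,  84] 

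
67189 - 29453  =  37736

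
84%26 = 6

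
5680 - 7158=  -  1478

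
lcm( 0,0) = 0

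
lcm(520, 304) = 19760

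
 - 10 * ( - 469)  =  4690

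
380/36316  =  95/9079 = 0.01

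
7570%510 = 430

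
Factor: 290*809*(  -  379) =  - 2^1*5^1*29^1 * 379^1*809^1 = -88917190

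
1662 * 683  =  1135146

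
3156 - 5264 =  - 2108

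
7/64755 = 7/64755 = 0.00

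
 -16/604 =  - 1  +  147/151= - 0.03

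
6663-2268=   4395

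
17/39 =17/39 = 0.44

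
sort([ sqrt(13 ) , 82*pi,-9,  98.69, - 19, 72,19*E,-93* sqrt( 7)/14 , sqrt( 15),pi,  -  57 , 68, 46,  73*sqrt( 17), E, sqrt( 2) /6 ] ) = [-57 , - 19, - 93*sqrt( 7 ) /14,-9,sqrt( 2 ) /6, E,pi , sqrt( 13 ),sqrt( 15) , 46,19*E,68, 72,98.69 , 82*pi, 73*sqrt(17 ) ] 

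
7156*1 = 7156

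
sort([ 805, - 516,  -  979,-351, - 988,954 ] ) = [- 988,-979, - 516, - 351,805, 954]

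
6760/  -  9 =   -  752+8/9 =- 751.11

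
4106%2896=1210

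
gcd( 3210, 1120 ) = 10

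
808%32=8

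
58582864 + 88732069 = 147314933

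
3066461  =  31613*97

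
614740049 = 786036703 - 171296654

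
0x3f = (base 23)2H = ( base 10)63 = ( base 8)77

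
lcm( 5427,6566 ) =531846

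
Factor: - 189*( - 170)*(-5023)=  -  161388990=-2^1*3^3*5^1 * 7^1 *17^1*5023^1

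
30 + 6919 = 6949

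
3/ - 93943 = -1 + 93940/93943 = - 0.00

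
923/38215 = 923/38215 = 0.02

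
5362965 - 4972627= 390338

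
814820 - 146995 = 667825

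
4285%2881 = 1404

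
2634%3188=2634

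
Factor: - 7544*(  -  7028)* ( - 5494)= - 2^6* 7^1* 23^1 * 41^2 *67^1*251^1 = - 291287660608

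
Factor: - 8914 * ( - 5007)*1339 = 2^1*3^1*13^1 * 103^1 * 1669^1 *4457^1 = 59762780922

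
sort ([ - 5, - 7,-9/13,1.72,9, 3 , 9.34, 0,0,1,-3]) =[  -  7,  -  5,-3, -9/13, 0, 0, 1,1.72,3 , 9,9.34 ] 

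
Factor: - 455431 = - 455431^1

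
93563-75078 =18485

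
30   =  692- 662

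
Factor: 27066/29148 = 13/14 =2^( - 1)*7^( - 1)* 13^1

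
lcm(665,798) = 3990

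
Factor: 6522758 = 2^1*11^1*296489^1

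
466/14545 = 466/14545 = 0.03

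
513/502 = 513/502  =  1.02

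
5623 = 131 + 5492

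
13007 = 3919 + 9088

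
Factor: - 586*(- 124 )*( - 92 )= - 6685088 = - 2^5 * 23^1*31^1*293^1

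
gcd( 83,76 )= 1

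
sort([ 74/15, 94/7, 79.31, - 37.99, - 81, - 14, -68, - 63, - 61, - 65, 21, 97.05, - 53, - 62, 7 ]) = [ - 81, - 68, - 65, - 63, - 62, - 61, - 53,  -  37.99, - 14 , 74/15,7,94/7, 21,79.31,  97.05] 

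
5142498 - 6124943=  - 982445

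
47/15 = 3 + 2/15 = 3.13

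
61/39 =1  +  22/39 = 1.56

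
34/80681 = 34/80681 = 0.00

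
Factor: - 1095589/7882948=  - 2^( - 2)*11^1*19^( - 1) * 137^1*727^1*103723^(- 1)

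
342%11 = 1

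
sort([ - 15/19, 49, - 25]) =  [-25, - 15/19,49]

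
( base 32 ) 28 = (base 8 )110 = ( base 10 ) 72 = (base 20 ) 3c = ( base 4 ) 1020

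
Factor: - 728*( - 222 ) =2^4* 3^1*7^1 * 13^1*37^1=161616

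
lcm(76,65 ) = 4940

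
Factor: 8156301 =3^1*19^1 * 143093^1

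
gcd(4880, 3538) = 122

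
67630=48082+19548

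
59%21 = 17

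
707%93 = 56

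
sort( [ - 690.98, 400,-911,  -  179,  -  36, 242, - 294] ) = [  -  911,  -  690.98, - 294, - 179, - 36,242,  400]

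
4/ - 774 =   -  2/387 = - 0.01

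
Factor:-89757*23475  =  -3^3*5^2*313^1 * 9973^1 = -2107045575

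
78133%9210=4453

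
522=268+254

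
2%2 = 0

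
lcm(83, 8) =664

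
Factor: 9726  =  2^1*  3^1*1621^1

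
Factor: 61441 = 61441^1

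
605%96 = 29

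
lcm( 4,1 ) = 4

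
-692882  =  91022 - 783904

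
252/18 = 14 = 14.00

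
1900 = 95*20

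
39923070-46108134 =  - 6185064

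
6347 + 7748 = 14095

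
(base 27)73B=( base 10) 5195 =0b1010001001011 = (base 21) bg8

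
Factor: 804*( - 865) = -2^2*3^1*5^1*67^1*173^1 = - 695460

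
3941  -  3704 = 237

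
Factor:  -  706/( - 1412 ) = 1/2 =2^( - 1)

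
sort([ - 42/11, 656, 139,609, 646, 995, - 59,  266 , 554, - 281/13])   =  [-59,-281/13,- 42/11, 139,266, 554, 609,646,656,995]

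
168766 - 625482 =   -  456716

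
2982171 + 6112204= 9094375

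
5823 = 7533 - 1710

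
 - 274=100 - 374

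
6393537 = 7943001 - 1549464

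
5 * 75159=375795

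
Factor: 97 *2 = 194 = 2^1 * 97^1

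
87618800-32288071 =55330729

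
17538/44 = 398 + 13/22=398.59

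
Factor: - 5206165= - 5^1*17^1 *23^1*2663^1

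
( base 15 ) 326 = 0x2c7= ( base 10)711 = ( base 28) pb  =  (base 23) 17L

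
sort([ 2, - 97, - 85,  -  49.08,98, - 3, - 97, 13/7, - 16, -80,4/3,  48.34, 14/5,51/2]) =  [- 97, - 97, -85, - 80, - 49.08,-16, - 3,  4/3, 13/7, 2,14/5,  51/2,48.34,  98] 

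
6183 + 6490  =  12673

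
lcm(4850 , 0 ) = 0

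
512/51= 512/51=10.04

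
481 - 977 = -496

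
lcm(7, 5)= 35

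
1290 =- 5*( - 258 ) 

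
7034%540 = 14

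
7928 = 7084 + 844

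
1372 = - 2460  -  -3832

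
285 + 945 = 1230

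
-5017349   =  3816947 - 8834296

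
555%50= 5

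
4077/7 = 582 + 3/7 = 582.43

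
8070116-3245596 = 4824520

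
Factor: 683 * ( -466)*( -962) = 306183436 =2^2* 13^1* 37^1*233^1*  683^1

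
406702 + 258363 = 665065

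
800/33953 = 800/33953  =  0.02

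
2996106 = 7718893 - 4722787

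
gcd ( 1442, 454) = 2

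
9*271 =2439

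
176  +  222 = 398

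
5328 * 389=2072592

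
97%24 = 1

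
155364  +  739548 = 894912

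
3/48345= 1/16115 = 0.00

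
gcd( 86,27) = 1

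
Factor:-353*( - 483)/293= 170499/293 = 3^1*7^1*23^1 *293^(  -  1)*353^1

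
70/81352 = 35/40676 =0.00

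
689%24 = 17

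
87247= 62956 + 24291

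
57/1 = 57=57.00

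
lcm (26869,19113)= 1853961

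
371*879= 326109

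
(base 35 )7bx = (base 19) 15h6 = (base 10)8993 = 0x2321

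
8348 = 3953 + 4395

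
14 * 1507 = 21098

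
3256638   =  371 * 8778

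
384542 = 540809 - 156267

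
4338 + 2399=6737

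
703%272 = 159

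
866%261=83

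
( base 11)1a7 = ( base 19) CA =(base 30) 7S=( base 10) 238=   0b11101110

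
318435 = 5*63687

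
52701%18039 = 16623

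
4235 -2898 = 1337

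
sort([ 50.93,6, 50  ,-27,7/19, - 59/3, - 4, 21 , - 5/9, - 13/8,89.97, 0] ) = [ - 27, - 59/3,  -  4, - 13/8,-5/9 , 0, 7/19,6,21,  50,50.93,89.97]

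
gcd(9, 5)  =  1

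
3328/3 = 1109 + 1/3 = 1109.33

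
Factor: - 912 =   -  2^4* 3^1*19^1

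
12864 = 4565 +8299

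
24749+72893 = 97642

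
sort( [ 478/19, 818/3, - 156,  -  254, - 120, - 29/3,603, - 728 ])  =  [ - 728,-254,-156, - 120, - 29/3 , 478/19,818/3,603 ] 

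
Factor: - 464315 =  - 5^1* 92863^1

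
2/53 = 2/53 = 0.04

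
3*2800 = 8400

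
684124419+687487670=1371612089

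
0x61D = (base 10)1565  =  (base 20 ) 3i5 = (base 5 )22230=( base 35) 19p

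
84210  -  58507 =25703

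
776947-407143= 369804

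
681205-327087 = 354118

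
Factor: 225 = 3^2*5^2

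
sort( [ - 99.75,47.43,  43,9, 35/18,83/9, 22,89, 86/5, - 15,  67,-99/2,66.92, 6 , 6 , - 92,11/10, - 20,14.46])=[ - 99.75,-92,  -  99/2, - 20, - 15 , 11/10,35/18 , 6, 6,  9,83/9,14.46, 86/5 , 22,43, 47.43,66.92,67,89] 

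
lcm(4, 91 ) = 364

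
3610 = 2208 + 1402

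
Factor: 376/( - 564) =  - 2^1*3^( - 1) = -2/3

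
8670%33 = 24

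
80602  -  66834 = 13768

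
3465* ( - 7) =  - 24255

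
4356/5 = 4356/5 = 871.20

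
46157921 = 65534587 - 19376666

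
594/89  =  594/89 = 6.67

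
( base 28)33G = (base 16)994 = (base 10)2452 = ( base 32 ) 2ck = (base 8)4624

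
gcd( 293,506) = 1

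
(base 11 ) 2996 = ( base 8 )7420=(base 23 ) 76f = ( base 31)40C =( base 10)3856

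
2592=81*32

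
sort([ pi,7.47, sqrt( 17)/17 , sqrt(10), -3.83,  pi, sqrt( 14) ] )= [ - 3.83, sqrt( 17 ) /17 , pi,pi,sqrt(10), sqrt( 14), 7.47]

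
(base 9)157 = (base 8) 205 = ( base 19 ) 70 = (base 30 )4d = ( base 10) 133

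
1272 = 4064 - 2792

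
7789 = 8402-613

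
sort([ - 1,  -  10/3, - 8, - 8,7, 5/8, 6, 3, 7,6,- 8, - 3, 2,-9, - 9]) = [ - 9, - 9, - 8, - 8, - 8, - 10/3, - 3,-1,5/8, 2,3 , 6, 6, 7, 7] 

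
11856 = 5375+6481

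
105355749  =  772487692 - 667131943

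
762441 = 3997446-3235005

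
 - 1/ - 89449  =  1/89449 = 0.00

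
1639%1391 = 248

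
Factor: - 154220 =-2^2* 5^1* 11^1*701^1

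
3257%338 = 215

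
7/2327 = 7/2327 = 0.00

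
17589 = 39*451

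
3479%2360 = 1119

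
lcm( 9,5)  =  45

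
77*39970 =3077690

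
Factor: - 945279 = - 3^2*105031^1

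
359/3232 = 359/3232 = 0.11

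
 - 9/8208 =  -  1  +  911/912 = - 0.00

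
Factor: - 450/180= -2^( - 1) * 5^1 = - 5/2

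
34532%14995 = 4542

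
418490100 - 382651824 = 35838276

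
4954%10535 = 4954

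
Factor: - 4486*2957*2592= - 34383144384 = - 2^6*3^4*2243^1*2957^1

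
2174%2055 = 119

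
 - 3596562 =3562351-7158913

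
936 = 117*8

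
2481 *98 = 243138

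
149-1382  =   - 1233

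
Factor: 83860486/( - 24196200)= - 2^( - 2)*3^( - 1)*5^( - 2 )*7^(-2)*571^1*823^ (-1 )*73433^1 = - 41930243/12098100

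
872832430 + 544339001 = 1417171431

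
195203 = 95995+99208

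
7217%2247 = 476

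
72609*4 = 290436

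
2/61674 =1/30837=0.00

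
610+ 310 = 920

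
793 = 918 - 125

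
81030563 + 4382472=85413035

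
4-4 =0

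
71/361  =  71/361 = 0.20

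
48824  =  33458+15366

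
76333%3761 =1113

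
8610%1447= 1375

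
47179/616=76 + 33/56 = 76.59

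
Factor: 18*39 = 702 = 2^1 * 3^3*13^1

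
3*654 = 1962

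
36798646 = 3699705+33098941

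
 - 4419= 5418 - 9837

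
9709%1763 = 894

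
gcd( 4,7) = 1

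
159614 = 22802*7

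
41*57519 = 2358279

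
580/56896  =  145/14224 = 0.01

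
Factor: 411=3^1*137^1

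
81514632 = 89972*906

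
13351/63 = 13351/63 = 211.92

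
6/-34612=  - 1+17303/17306=- 0.00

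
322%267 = 55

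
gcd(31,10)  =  1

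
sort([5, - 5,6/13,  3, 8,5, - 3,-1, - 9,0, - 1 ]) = [ - 9,- 5, - 3, - 1, - 1, 0,6/13,  3, 5,5 , 8] 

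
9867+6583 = 16450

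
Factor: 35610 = 2^1*3^1*5^1* 1187^1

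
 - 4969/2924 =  - 2 + 879/2924 = - 1.70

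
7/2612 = 7/2612 = 0.00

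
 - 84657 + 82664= - 1993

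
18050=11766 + 6284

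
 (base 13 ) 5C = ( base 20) 3H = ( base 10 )77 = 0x4d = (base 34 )29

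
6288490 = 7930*793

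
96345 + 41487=137832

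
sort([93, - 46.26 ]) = [ - 46.26, 93 ] 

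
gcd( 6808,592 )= 296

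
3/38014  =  3/38014 = 0.00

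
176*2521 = 443696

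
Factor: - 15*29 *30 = - 2^1 * 3^2*5^2*29^1 = -13050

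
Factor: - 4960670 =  - 2^1*5^1*11^1*13^1 * 3469^1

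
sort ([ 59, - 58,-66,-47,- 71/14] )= [-66, - 58, - 47, - 71/14,  59 ] 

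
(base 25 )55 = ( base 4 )2002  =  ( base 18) 74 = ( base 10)130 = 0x82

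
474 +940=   1414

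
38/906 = 19/453 = 0.04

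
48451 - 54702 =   -  6251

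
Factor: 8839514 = 2^1 * 137^1*32261^1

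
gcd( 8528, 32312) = 8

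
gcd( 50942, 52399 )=1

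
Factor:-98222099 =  - 98222099^1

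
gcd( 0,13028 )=13028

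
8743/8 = 8743/8 = 1092.88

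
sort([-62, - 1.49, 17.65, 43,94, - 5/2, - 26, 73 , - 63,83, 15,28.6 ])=[ - 63, - 62 , - 26,-5/2, - 1.49,15,17.65,28.6,43,73 , 83, 94]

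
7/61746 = 7/61746 =0.00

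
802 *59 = 47318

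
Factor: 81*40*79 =255960=2^3*3^4*5^1*79^1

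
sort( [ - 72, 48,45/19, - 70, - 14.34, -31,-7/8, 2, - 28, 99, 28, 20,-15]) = [  -  72,-70, - 31, - 28, - 15,-14.34, - 7/8,2, 45/19, 20,28,48, 99]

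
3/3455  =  3/3455  =  0.00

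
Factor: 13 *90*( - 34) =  - 2^2*3^2 * 5^1*13^1*17^1 = - 39780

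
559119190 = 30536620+528582570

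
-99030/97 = -1021+7/97=-1020.93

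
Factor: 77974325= 5^2*11^1*13^1*17^1*1283^1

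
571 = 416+155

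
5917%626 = 283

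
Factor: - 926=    - 2^1*463^1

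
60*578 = 34680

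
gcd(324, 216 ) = 108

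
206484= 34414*6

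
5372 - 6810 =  - 1438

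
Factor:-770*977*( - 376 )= 2^4 * 5^1*7^1*  11^1*47^1 * 977^1=282861040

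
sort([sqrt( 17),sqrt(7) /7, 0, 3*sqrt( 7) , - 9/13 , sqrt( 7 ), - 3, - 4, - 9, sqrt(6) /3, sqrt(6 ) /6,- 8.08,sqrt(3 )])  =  [  -  9, - 8.08,-4,-3,-9/13, 0,sqrt( 7)/7,sqrt(6) /6,sqrt( 6)/3 , sqrt( 3) , sqrt(7 ),sqrt(17 )  ,  3*sqrt(7) ] 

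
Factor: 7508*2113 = 2^2* 1877^1*2113^1 = 15864404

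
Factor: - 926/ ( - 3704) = 2^(-2 ) = 1/4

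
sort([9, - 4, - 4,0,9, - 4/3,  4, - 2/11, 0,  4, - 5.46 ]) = [-5.46, - 4, - 4,-4/3, - 2/11,0,0, 4 , 4, 9,9]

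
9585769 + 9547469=19133238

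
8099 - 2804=5295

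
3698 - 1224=2474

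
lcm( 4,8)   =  8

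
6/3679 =6/3679 =0.00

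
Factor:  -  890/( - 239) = 2^1*5^1*89^1*239^ (-1)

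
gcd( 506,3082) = 46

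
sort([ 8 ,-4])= [ -4,8]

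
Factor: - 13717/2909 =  - 11^1 * 29^1*43^1 * 2909^(  -  1)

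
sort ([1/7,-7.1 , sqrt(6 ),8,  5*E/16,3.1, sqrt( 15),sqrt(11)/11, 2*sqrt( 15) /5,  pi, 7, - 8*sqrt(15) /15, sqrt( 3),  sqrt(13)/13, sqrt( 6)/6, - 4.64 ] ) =[ - 7.1, - 4.64, - 8*sqrt (15 ) /15,  1/7,  sqrt( 13)/13, sqrt (11 )/11,  sqrt(6)/6, 5*E/16,  2*sqrt(15)/5, sqrt(3),sqrt(6),  3.1,pi, sqrt( 15), 7,  8 ]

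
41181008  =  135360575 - 94179567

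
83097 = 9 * 9233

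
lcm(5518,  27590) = 27590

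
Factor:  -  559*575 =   -  321425 = -5^2*13^1*23^1*43^1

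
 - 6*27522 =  - 165132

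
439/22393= 439/22393= 0.02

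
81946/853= 81946/853 = 96.07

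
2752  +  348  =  3100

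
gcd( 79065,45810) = 45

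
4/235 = 4/235 = 0.02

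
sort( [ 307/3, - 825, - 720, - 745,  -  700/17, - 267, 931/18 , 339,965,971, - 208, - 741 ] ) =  [ - 825,-745, - 741 , - 720, -267, - 208,-700/17,931/18, 307/3,339, 965, 971]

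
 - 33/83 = - 1+50/83 = -0.40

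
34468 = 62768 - 28300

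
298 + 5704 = 6002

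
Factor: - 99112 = -2^3 * 13^1*953^1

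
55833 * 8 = 446664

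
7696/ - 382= - 3848/191 =-20.15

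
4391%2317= 2074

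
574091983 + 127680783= 701772766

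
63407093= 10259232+53147861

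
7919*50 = 395950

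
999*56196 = 56139804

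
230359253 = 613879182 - 383519929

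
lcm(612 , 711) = 48348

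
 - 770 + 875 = 105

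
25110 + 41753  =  66863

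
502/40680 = 251/20340 = 0.01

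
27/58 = 27/58 = 0.47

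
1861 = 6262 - 4401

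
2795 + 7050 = 9845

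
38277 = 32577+5700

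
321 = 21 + 300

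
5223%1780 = 1663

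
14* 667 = 9338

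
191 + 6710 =6901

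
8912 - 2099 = 6813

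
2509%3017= 2509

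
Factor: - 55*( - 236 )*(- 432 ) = -2^6*3^3*5^1*11^1*59^1=- 5607360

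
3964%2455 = 1509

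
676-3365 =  - 2689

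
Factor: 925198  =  2^1*23^1*20113^1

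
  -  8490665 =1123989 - 9614654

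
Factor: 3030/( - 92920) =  - 3/92 = -  2^( - 2 )*3^1 *23^( - 1 ) 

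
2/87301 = 2/87301= 0.00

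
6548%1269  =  203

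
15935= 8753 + 7182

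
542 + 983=1525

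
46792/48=974+5/6  =  974.83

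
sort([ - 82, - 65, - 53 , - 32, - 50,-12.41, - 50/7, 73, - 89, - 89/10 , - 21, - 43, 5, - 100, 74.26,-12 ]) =[ - 100 , - 89, -82, - 65, - 53, - 50, -43, - 32, - 21, - 12.41, - 12, - 89/10, - 50/7,5,73, 74.26]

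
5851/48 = 5851/48 = 121.90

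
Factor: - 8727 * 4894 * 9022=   -  385329060636 = - 2^2*3^1*13^1*347^1*2447^1 * 2909^1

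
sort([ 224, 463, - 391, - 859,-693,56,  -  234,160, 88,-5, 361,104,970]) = [ -859, - 693, - 391, - 234,-5,56, 88, 104,  160,224,361, 463,970 ]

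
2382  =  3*794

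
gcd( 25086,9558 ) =6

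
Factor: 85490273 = 11^1 * 7771843^1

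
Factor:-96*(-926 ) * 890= 2^7 * 3^1 * 5^1*89^1*463^1 = 79117440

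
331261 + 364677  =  695938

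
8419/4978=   8419/4978 = 1.69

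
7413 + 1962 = 9375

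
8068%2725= 2618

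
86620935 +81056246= 167677181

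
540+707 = 1247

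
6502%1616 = 38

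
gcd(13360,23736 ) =8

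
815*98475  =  80257125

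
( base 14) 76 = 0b1101000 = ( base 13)80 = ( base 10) 104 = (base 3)10212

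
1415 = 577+838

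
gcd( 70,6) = 2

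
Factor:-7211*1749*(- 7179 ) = 90541827981 = 3^2*11^1 *53^1*2393^1*7211^1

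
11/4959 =11/4959  =  0.00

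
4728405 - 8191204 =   -  3462799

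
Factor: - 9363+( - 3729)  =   - 2^2*3^1*1091^1  =  -13092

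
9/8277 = 3/2759 = 0.00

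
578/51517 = 578/51517 = 0.01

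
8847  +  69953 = 78800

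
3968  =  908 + 3060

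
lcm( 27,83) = 2241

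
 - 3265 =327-3592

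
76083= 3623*21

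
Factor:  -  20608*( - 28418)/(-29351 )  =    -  83662592/4193  =  - 2^8*7^( - 1) * 13^1*23^1 * 599^ ( - 1)*1093^1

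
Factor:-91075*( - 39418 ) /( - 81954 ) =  - 3^( - 2 )*5^2*29^ ( - 1 )* 157^( - 1 )  *  3643^1 *19709^1  =  - 1794997175/40977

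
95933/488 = 95933/488=   196.58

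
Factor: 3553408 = 2^7*17^1*23^1*71^1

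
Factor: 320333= 13^1*41^1 * 601^1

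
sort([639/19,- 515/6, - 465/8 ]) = [  -  515/6  , - 465/8 , 639/19]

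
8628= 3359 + 5269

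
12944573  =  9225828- - 3718745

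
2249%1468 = 781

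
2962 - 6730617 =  - 6727655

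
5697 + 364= 6061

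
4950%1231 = 26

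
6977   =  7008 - 31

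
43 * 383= 16469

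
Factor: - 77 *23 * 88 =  - 2^3*7^1 * 11^2*23^1 = - 155848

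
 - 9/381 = - 3/127 = - 0.02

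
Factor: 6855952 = 2^4*37^2*313^1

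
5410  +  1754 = 7164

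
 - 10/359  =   - 1 + 349/359 = -  0.03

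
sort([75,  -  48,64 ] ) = [  -  48, 64,  75 ] 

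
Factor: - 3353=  -7^1* 479^1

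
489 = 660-171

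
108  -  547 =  - 439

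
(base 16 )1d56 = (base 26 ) B2M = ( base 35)64k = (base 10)7510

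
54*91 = 4914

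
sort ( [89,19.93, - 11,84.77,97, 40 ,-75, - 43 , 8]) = [ - 75, - 43, - 11 , 8, 19.93,40,84.77,89,97]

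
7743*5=38715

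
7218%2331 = 225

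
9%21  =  9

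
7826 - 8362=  - 536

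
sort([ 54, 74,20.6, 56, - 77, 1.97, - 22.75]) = [ - 77, - 22.75, 1.97,20.6 , 54, 56, 74]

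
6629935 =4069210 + 2560725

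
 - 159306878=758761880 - 918068758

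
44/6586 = 22/3293 = 0.01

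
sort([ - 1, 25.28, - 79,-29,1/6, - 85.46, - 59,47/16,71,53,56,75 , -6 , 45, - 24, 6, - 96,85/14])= [-96, - 85.46 , - 79, - 59,-29, - 24, - 6,-1, 1/6, 47/16,6,85/14,25.28,45, 53,56,71,75]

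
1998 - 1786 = 212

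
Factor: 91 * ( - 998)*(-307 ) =2^1*7^1*13^1*307^1*499^1 = 27881126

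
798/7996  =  399/3998 = 0.10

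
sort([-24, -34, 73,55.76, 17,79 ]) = [-34, - 24,17, 55.76, 73  ,  79] 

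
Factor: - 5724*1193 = -6828732 = - 2^2*3^3 *53^1*1193^1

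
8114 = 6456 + 1658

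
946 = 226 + 720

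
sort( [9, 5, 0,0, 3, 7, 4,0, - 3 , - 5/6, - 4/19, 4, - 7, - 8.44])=[ - 8.44, - 7,  -  3, - 5/6, - 4/19,0,0, 0,3, 4,4, 5,7, 9]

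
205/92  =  2+21/92 = 2.23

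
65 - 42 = 23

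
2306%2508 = 2306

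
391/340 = 23/20= 1.15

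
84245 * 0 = 0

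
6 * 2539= 15234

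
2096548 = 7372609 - 5276061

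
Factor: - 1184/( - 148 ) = 2^3 = 8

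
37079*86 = 3188794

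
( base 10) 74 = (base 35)24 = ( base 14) 54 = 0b1001010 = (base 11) 68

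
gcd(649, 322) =1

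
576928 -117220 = 459708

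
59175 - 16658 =42517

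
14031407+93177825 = 107209232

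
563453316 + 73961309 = 637414625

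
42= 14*3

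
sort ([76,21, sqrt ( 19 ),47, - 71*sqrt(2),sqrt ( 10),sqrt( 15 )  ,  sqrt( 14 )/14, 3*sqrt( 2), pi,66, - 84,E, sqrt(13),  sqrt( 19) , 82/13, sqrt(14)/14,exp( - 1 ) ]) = [ - 71*sqrt ( 2 ), - 84, sqrt( 14 )/14,  sqrt( 14) /14, exp( - 1),E, pi, sqrt ( 10),sqrt( 13 ), sqrt(15),  3*sqrt(2 ), sqrt(19 ),sqrt( 19), 82/13,21 , 47, 66 , 76 ] 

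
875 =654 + 221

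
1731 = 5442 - 3711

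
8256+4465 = 12721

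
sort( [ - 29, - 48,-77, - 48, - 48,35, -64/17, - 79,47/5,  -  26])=[  -  79, - 77, - 48, - 48,- 48,-29, - 26, - 64/17 , 47/5,35]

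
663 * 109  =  72267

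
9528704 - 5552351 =3976353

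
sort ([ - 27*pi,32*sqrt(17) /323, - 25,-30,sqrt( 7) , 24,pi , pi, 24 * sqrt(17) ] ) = [ - 27*pi, - 30, - 25,32*sqrt( 17)/323, sqrt(7),pi,  pi, 24 , 24*sqrt(17)] 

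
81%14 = 11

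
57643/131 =440+3/131 = 440.02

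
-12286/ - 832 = 6143/416 = 14.77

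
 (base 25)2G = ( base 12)56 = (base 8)102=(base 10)66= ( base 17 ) 3f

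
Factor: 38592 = 2^6*3^2 * 67^1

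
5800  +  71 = 5871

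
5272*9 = 47448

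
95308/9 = 10589+7/9= 10589.78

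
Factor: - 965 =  - 5^1*193^1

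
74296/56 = 9287/7= 1326.71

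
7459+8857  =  16316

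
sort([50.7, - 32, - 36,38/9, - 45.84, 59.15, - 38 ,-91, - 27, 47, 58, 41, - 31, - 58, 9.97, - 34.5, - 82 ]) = [ - 91, - 82, - 58, - 45.84, - 38, - 36,- 34.5, - 32, - 31, - 27, 38/9 , 9.97, 41,47, 50.7, 58,59.15]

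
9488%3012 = 452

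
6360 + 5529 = 11889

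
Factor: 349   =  349^1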